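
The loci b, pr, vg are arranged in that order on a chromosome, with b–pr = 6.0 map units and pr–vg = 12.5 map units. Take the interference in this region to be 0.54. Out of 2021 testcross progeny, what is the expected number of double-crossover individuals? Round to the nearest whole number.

7

Map distances give recombination frequencies of 0.060 and 0.125 for the two intervals.
With interference 0.54 (so coincidence = 0.46), expected double-crossover frequency = 0.060 × 0.125 × 0.46 = 0.00345.
Expected number = 0.00345 × 2021 = 6.97 ≈ 7.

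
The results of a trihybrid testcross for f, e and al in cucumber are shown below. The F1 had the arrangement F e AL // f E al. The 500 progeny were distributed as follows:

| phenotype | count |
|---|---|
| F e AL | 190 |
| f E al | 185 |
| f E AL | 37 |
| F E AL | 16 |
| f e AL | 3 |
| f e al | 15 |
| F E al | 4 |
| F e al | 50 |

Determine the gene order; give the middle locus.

The two rarest classes, f e AL and F E al, are the double crossovers. Comparing them with the parentals, only the f allele has switched, so f is the middle locus and the order is al – f – e.

f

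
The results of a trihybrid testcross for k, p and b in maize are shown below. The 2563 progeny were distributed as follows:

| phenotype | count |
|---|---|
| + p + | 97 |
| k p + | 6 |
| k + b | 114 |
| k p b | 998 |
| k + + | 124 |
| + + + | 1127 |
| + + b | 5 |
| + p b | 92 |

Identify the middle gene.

b

The two most frequent reciprocal classes, + + + and k p b, are the parental types, so the F1 was + + + / k p b.
The two rarest classes, + + b and k p +, are the double crossovers. Comparing them with the parentals, only the b allele has switched, so b is the middle locus and the order is p – b – k.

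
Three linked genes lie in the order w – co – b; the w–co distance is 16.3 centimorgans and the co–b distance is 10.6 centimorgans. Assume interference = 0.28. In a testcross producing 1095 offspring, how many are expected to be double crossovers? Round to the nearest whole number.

Map distances give recombination frequencies of 0.163 and 0.106 for the two intervals.
With interference 0.28 (so coincidence = 0.72), expected double-crossover frequency = 0.163 × 0.106 × 0.72 = 0.01244.
Expected number = 0.01244 × 1095 = 13.62 ≈ 14.

14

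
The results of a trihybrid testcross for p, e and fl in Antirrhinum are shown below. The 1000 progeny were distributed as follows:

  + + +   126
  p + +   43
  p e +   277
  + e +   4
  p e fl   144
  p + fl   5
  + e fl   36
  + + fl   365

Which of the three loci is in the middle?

The two most frequent reciprocal classes, + + fl and p e +, are the parental types, so the F1 was + + fl / p e +.
The two rarest classes, p + fl and + e +, are the double crossovers. Comparing them with the parentals, only the p allele has switched, so p is the middle locus and the order is e – p – fl.

p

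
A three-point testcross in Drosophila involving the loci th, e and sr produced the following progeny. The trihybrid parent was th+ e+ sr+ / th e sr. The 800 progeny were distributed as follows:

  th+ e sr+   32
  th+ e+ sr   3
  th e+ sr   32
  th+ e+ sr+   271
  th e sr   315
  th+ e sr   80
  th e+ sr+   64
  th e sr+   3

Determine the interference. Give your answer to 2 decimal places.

0.54

The two rarest classes, th+ e+ sr and th e sr+, are the double crossovers. Comparing them with the parentals, only the sr allele has switched, so sr is the middle locus and the order is e – sr – th.
e–sr: (64 + 6)/800 = 0.0875; sr–th: (144 + 6)/800 = 0.1875.
Expected DCO frequency = 0.0875 × 0.1875 ≈ 0.01641; observed = 6/800 ≈ 0.00750.
Coefficient of coincidence = 0.00750/0.01641 ≈ 0.46; interference = 1 − 0.46 = 0.54.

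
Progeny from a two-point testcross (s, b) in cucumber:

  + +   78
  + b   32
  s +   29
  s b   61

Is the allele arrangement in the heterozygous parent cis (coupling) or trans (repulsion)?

The two most frequent classes are + + (78) and s b (61); these are the parental (non-recombinant) types.
So the F1 carried + + on one chromosome and s b on the other — the recessive alleles are on the same chromosome (cis / coupling).

cis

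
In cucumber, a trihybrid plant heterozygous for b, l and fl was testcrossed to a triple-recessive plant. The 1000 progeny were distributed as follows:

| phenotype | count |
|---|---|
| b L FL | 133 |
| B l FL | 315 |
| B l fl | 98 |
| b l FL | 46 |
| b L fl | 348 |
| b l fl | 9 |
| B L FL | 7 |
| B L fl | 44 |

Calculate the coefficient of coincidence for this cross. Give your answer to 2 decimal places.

0.61

The two most frequent reciprocal classes, B l FL and b L fl, are the parental types, so the F1 was B l FL / b L fl.
The two rarest classes, B L FL and b l fl, are the double crossovers. Comparing them with the parentals, only the l allele has switched, so l is the middle locus and the order is b – l – fl.
b–l: (90 + 16)/1000 = 0.1060; l–fl: (231 + 16)/1000 = 0.2470.
Expected DCO frequency = 0.1060 × 0.2470 ≈ 0.02618; observed = 16/1000 ≈ 0.01600.
Coefficient of coincidence = 0.01600/0.02618 ≈ 0.61.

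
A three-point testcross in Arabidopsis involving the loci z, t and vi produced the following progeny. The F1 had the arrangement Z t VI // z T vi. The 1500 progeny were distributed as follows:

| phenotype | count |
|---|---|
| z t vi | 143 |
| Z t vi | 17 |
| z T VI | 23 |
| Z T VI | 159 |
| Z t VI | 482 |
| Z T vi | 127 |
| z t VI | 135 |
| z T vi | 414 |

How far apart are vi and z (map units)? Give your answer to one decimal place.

20.1 map units

The two rarest classes, Z t vi and z T VI, are the double crossovers. Comparing them with the parentals, only the vi allele has switched, so vi is the middle locus and the order is t – vi – z.
Crossovers in the vi–z interval produce the single-crossover classes z t VI and Z T vi (135 + 127 = 262) plus the double crossovers (40).
RF(vi–z) = (262 + 40) / 1500 = 302/1500 = 0.2013 → 20.1 map units.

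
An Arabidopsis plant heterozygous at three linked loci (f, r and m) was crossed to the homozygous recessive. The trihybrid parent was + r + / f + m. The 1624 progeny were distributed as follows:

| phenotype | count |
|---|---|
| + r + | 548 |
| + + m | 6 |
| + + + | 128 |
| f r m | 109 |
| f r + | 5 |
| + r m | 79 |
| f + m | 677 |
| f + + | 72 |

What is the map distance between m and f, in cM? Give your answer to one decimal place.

10.0 cM

The two rarest classes, f r + and + + m, are the double crossovers. Comparing them with the parentals, only the f allele has switched, so f is the middle locus and the order is r – f – m.
Crossovers in the f–m interval produce the single-crossover classes + r m and f + + (79 + 72 = 151) plus the double crossovers (11).
RF(f–m) = (151 + 11) / 1624 = 162/1624 = 0.0998 → 10.0 cM.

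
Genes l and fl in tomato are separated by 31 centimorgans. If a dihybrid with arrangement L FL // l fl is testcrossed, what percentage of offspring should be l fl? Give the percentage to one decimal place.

A map distance of 31 centimorgans corresponds to a recombination frequency of 0.310.
The F1 is L FL / l fl, so l fl is a parental gamete class with expected frequency (1 − r)/2 = 0.690/2 = 0.3450.
That is 0.3450 = 34.5% of the progeny.

34.5%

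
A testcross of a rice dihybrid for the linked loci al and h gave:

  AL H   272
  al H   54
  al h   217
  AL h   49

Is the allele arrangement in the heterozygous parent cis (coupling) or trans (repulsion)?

cis

The two most frequent classes are AL H (272) and al h (217); these are the parental (non-recombinant) types.
So the F1 carried AL H on one chromosome and al h on the other — the recessive alleles are on the same chromosome (cis / coupling).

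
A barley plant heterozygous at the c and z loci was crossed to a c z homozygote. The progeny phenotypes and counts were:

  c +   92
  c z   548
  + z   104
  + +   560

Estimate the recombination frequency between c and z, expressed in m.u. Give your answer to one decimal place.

15.0 m.u.

The two most frequent classes, + + (560) and c z (548), are the parental types, so the F1 was + + / c z.
The recombinant classes are + z and c +: 104 + 92 = 196.
Recombination frequency = 196/1304 = 0.1503 ≈ 15.0%, i.e. 15.0 m.u.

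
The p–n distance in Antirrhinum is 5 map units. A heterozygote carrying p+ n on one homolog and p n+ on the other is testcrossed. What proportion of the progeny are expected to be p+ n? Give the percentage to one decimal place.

47.5%

A map distance of 5 map units corresponds to a recombination frequency of 0.050.
The F1 is p+ n / p n+, so p+ n is a parental gamete class with expected frequency (1 − r)/2 = 0.950/2 = 0.4750.
That is 0.4750 = 47.5% of the progeny.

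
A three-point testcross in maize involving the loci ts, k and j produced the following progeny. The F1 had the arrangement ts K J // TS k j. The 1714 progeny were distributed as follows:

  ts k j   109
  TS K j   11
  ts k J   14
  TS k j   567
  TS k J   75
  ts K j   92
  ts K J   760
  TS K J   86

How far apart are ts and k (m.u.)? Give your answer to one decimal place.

The two rarest classes, ts k J and TS K j, are the double crossovers. Comparing them with the parentals, only the k allele has switched, so k is the middle locus and the order is j – k – ts.
Crossovers in the k–ts interval produce the single-crossover classes TS K J and ts k j (86 + 109 = 195) plus the double crossovers (25).
RF(k–ts) = (195 + 25) / 1714 = 220/1714 = 0.1284 → 12.8 m.u.

12.8 m.u.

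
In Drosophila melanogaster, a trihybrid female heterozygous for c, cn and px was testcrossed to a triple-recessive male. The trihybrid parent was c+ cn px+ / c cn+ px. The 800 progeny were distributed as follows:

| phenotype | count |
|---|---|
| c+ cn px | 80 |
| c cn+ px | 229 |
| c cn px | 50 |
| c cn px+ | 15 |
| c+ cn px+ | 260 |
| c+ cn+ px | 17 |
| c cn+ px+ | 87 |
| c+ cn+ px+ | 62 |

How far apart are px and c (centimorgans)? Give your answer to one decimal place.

24.9 centimorgans

The two rarest classes, c cn px+ and c+ cn+ px, are the double crossovers. Comparing them with the parentals, only the c allele has switched, so c is the middle locus and the order is cn – c – px.
Crossovers in the c–px interval produce the single-crossover classes c+ cn px and c cn+ px+ (80 + 87 = 167) plus the double crossovers (32).
RF(c–px) = (167 + 32) / 800 = 199/800 = 0.2487 → 24.9 centimorgans.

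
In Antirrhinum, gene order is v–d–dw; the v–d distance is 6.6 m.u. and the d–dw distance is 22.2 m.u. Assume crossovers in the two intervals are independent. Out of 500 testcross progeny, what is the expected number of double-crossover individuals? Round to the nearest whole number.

Map distances give recombination frequencies of 0.066 and 0.222 for the two intervals.
With no interference, expected double-crossover frequency = 0.066 × 0.222 = 0.01465.
Expected number = 0.01465 × 500 = 7.33 ≈ 7.

7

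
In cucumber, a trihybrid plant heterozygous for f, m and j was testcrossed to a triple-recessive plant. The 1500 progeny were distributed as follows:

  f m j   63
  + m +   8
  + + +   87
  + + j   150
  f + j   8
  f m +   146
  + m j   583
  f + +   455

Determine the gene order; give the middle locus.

j

The two most frequent reciprocal classes, + m j and f + +, are the parental types, so the F1 was + m j / f + +.
The two rarest classes, + m + and f + j, are the double crossovers. Comparing them with the parentals, only the j allele has switched, so j is the middle locus and the order is f – j – m.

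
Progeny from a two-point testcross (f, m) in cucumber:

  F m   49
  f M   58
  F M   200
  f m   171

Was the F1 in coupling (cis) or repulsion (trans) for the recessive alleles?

cis

The two most frequent classes are F M (200) and f m (171); these are the parental (non-recombinant) types.
So the F1 carried F M on one chromosome and f m on the other — the recessive alleles are on the same chromosome (cis / coupling).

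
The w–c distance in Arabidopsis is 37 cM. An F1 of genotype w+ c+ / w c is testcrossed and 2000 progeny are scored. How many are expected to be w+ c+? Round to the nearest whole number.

630

A map distance of 37 cM corresponds to a recombination frequency of 0.370.
The F1 is w+ c+ / w c, so w+ c+ is a parental gamete class with expected frequency (1 − r)/2 = 0.630/2 = 0.3150.
Expected number = 0.3150 × 2000 = 630.00 ≈ 630.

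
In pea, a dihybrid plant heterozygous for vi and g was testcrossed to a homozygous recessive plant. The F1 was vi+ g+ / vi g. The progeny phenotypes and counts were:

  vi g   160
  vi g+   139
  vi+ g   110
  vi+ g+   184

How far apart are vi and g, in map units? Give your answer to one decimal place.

42.0 map units

The recombinant classes are vi+ g and vi g+: 110 + 139 = 249.
Recombination frequency = 249/593 = 0.4199 ≈ 42.0%, i.e. 42.0 map units.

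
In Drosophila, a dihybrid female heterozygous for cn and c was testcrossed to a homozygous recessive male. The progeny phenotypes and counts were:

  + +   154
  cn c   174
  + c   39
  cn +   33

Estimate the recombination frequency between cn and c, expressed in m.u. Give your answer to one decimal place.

The two most frequent classes, + + (154) and cn c (174), are the parental types, so the F1 was + + / cn c.
The recombinant classes are + c and cn +: 39 + 33 = 72.
Recombination frequency = 72/400 = 0.1800 ≈ 18.0%, i.e. 18.0 m.u.

18.0 m.u.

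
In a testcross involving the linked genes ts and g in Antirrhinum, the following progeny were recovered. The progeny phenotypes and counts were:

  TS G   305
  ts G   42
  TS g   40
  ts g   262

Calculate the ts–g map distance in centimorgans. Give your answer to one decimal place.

12.6 centimorgans

The two most frequent classes, TS G (305) and ts g (262), are the parental types, so the F1 was TS G / ts g.
The recombinant classes are TS g and ts G: 40 + 42 = 82.
Recombination frequency = 82/649 = 0.1263 ≈ 12.6%, i.e. 12.6 centimorgans.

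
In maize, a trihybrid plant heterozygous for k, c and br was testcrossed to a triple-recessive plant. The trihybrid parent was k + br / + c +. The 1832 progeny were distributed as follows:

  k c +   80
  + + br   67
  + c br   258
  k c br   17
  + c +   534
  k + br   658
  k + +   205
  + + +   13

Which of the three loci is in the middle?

The two rarest classes, k c br and + + +, are the double crossovers. Comparing them with the parentals, only the c allele has switched, so c is the middle locus and the order is k – c – br.

c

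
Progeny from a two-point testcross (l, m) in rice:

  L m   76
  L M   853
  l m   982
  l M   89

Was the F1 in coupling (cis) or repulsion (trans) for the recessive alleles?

cis

The two most frequent classes are L M (853) and l m (982); these are the parental (non-recombinant) types.
So the F1 carried L M on one chromosome and l m on the other — the recessive alleles are on the same chromosome (cis / coupling).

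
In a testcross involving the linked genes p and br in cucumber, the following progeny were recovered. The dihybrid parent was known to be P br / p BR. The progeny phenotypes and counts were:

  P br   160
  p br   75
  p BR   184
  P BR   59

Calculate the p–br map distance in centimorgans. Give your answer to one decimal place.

The recombinant classes are P BR and p br: 59 + 75 = 134.
Recombination frequency = 134/478 = 0.2803 ≈ 28.0%, i.e. 28.0 centimorgans.

28.0 centimorgans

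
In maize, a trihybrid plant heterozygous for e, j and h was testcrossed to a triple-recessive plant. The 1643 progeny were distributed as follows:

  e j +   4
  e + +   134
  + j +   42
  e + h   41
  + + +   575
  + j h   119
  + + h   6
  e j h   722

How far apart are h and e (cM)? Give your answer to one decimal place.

The two most frequent reciprocal classes, e j h and + + +, are the parental types, so the F1 was e j h / + + +.
The two rarest classes, e j + and + + h, are the double crossovers. Comparing them with the parentals, only the h allele has switched, so h is the middle locus and the order is e – h – j.
Crossovers in the e–h interval produce the single-crossover classes + j h and e + + (119 + 134 = 253) plus the double crossovers (10).
RF(e–h) = (253 + 10) / 1643 = 263/1643 = 0.1601 → 16.0 cM.

16.0 cM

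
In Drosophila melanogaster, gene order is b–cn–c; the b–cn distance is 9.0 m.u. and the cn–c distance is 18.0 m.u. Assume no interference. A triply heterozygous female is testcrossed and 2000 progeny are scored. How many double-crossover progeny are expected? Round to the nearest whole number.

Map distances give recombination frequencies of 0.090 and 0.180 for the two intervals.
With no interference, expected double-crossover frequency = 0.090 × 0.180 = 0.01620.
Expected number = 0.01620 × 2000 = 32.40 ≈ 32.

32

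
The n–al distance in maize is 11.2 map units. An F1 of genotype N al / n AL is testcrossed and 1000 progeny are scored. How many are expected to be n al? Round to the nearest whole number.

56

A map distance of 11.2 map units corresponds to a recombination frequency of 0.112.
The F1 is N al / n AL, so n al is a recombinant gamete class with expected frequency r/2 = 0.112/2 = 0.0560.
Expected number = 0.0560 × 1000 = 56.00 ≈ 56.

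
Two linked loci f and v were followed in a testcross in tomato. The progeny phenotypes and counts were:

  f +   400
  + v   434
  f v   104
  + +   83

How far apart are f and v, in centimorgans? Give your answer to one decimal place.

The two most frequent classes, + v (434) and f + (400), are the parental types, so the F1 was + v / f +.
The recombinant classes are + + and f v: 83 + 104 = 187.
Recombination frequency = 187/1021 = 0.1832 ≈ 18.3%, i.e. 18.3 centimorgans.

18.3 centimorgans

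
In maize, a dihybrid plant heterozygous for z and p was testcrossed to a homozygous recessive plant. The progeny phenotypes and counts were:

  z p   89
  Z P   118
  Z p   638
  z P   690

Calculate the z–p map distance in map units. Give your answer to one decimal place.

13.5 map units

The two most frequent classes, Z p (638) and z P (690), are the parental types, so the F1 was Z p / z P.
The recombinant classes are Z P and z p: 118 + 89 = 207.
Recombination frequency = 207/1535 = 0.1349 ≈ 13.5%, i.e. 13.5 map units.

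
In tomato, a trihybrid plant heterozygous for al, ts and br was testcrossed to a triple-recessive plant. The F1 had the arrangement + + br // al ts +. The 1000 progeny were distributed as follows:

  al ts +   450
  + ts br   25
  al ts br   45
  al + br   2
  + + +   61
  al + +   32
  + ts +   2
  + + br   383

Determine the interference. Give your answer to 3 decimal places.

0.404

The two rarest classes, al + br and + ts +, are the double crossovers. Comparing them with the parentals, only the al allele has switched, so al is the middle locus and the order is br – al – ts.
br–al: (106 + 4)/1000 = 0.1100; al–ts: (57 + 4)/1000 = 0.0610.
Expected DCO frequency = 0.1100 × 0.0610 ≈ 0.00671; observed = 4/1000 ≈ 0.00400.
Coefficient of coincidence = 0.00400/0.00671 ≈ 0.596; interference = 1 − 0.596 = 0.404.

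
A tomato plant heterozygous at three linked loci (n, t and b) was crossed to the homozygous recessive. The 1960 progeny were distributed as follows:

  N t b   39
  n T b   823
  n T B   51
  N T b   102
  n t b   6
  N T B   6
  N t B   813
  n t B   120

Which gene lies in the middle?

t

The two most frequent reciprocal classes, N t B and n T b, are the parental types, so the F1 was N t B / n T b.
The two rarest classes, N T B and n t b, are the double crossovers. Comparing them with the parentals, only the t allele has switched, so t is the middle locus and the order is b – t – n.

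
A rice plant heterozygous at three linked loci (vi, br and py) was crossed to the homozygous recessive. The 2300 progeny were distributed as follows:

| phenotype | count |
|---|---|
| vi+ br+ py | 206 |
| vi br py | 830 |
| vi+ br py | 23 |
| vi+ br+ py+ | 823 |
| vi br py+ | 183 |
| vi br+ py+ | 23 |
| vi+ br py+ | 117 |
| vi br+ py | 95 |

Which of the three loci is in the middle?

vi

The two most frequent reciprocal classes, vi+ br+ py+ and vi br py, are the parental types, so the F1 was vi+ br+ py+ / vi br py.
The two rarest classes, vi br+ py+ and vi+ br py, are the double crossovers. Comparing them with the parentals, only the vi allele has switched, so vi is the middle locus and the order is br – vi – py.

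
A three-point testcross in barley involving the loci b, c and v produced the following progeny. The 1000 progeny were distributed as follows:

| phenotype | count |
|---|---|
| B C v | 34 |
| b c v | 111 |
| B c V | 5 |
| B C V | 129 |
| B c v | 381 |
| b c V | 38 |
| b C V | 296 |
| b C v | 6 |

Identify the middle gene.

The two most frequent reciprocal classes, B c v and b C V, are the parental types, so the F1 was B c v / b C V.
The two rarest classes, B c V and b C v, are the double crossovers. Comparing them with the parentals, only the v allele has switched, so v is the middle locus and the order is b – v – c.

v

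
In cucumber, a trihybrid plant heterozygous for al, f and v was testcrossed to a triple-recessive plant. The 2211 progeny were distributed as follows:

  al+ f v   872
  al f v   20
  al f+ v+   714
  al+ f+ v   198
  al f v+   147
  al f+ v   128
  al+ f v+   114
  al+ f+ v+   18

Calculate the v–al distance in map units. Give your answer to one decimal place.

12.7 map units

The two most frequent reciprocal classes, al f+ v+ and al+ f v, are the parental types, so the F1 was al f+ v+ / al+ f v.
The two rarest classes, al+ f+ v+ and al f v, are the double crossovers. Comparing them with the parentals, only the al allele has switched, so al is the middle locus and the order is f – al – v.
Crossovers in the al–v interval produce the single-crossover classes al f+ v and al+ f v+ (128 + 114 = 242) plus the double crossovers (38).
RF(al–v) = (242 + 38) / 2211 = 280/2211 = 0.1266 → 12.7 map units.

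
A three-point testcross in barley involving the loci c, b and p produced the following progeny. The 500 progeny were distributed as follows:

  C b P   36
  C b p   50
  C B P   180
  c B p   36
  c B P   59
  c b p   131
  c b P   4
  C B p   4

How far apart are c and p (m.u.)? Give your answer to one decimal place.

23.4 m.u.

The two most frequent reciprocal classes, C B P and c b p, are the parental types, so the F1 was C B P / c b p.
The two rarest classes, C B p and c b P, are the double crossovers. Comparing them with the parentals, only the p allele has switched, so p is the middle locus and the order is b – p – c.
Crossovers in the p–c interval produce the single-crossover classes c B P and C b p (59 + 50 = 109) plus the double crossovers (8).
RF(p–c) = (109 + 8) / 500 = 117/500 = 0.2340 → 23.4 m.u.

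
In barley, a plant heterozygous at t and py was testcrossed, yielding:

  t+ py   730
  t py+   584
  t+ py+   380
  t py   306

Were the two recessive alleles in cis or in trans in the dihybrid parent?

The two most frequent classes are t+ py (730) and t py+ (584); these are the parental (non-recombinant) types.
So the F1 carried t+ py on one chromosome and t py+ on the other — the recessive alleles are on opposite chromosomes (trans / repulsion).

trans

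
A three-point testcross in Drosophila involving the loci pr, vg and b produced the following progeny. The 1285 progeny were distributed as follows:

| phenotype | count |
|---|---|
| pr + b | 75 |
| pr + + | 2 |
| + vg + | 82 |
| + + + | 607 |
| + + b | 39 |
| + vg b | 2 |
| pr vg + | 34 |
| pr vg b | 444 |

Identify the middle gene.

The two most frequent reciprocal classes, + + + and pr vg b, are the parental types, so the F1 was + + + / pr vg b.
The two rarest classes, pr + + and + vg b, are the double crossovers. Comparing them with the parentals, only the pr allele has switched, so pr is the middle locus and the order is b – pr – vg.

pr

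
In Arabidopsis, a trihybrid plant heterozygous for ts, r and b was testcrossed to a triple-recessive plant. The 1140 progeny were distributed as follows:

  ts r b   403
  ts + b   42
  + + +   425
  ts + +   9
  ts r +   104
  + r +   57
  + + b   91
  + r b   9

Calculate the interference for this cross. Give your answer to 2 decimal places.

The two most frequent reciprocal classes, + + + and ts r b, are the parental types, so the F1 was + + + / ts r b.
The two rarest classes, ts + + and + r b, are the double crossovers. Comparing them with the parentals, only the ts allele has switched, so ts is the middle locus and the order is r – ts – b.
r–ts: (99 + 18)/1140 = 0.1026; ts–b: (195 + 18)/1140 = 0.1868.
Expected DCO frequency = 0.1026 × 0.1868 ≈ 0.01917; observed = 18/1140 ≈ 0.01579.
Coefficient of coincidence = 0.01579/0.01917 ≈ 0.82; interference = 1 − 0.82 = 0.18.

0.18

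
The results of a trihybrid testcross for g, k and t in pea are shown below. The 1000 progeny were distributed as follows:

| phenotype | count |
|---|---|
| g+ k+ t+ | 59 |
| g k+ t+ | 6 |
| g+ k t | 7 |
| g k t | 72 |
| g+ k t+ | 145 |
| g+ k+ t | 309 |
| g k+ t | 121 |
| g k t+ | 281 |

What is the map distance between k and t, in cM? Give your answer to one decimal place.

The two most frequent reciprocal classes, g k t+ and g+ k+ t, are the parental types, so the F1 was g k t+ / g+ k+ t.
The two rarest classes, g k+ t+ and g+ k t, are the double crossovers. Comparing them with the parentals, only the k allele has switched, so k is the middle locus and the order is g – k – t.
Crossovers in the k–t interval produce the single-crossover classes g k t and g+ k+ t+ (72 + 59 = 131) plus the double crossovers (13).
RF(k–t) = (131 + 13) / 1000 = 144/1000 = 0.1440 → 14.4 cM.

14.4 cM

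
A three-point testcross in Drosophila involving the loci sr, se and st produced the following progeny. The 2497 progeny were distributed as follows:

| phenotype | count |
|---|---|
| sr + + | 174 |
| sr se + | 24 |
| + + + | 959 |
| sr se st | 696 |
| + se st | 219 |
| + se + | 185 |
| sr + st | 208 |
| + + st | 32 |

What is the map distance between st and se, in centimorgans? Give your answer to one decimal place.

18.0 centimorgans

The two most frequent reciprocal classes, sr se st and + + +, are the parental types, so the F1 was sr se st / + + +.
The two rarest classes, sr se + and + + st, are the double crossovers. Comparing them with the parentals, only the st allele has switched, so st is the middle locus and the order is se – st – sr.
Crossovers in the se–st interval produce the single-crossover classes sr + st and + se + (208 + 185 = 393) plus the double crossovers (56).
RF(se–st) = (393 + 56) / 2497 = 449/2497 = 0.1798 → 18.0 centimorgans.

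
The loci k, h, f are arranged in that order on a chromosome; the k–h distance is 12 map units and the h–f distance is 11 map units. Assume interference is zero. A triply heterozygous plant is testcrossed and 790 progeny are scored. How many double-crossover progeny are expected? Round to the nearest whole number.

Map distances give recombination frequencies of 0.120 and 0.110 for the two intervals.
With no interference, expected double-crossover frequency = 0.120 × 0.110 = 0.01320.
Expected number = 0.01320 × 790 = 10.43 ≈ 10.

10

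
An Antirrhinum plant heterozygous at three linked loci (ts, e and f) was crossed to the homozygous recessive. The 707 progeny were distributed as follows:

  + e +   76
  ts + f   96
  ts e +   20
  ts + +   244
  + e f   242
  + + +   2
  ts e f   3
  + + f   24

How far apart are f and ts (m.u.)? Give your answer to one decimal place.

The two most frequent reciprocal classes, ts + + and + e f, are the parental types, so the F1 was ts + + / + e f.
The two rarest classes, + + + and ts e f, are the double crossovers. Comparing them with the parentals, only the ts allele has switched, so ts is the middle locus and the order is e – ts – f.
Crossovers in the ts–f interval produce the single-crossover classes ts + f and + e + (96 + 76 = 172) plus the double crossovers (5).
RF(ts–f) = (172 + 5) / 707 = 177/707 = 0.2504 → 25.0 m.u.

25.0 m.u.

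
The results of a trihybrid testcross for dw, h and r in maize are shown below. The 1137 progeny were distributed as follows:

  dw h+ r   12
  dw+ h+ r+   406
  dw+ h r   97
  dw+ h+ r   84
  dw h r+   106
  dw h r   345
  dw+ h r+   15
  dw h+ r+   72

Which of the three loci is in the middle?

h

The two most frequent reciprocal classes, dw h r and dw+ h+ r+, are the parental types, so the F1 was dw h r / dw+ h+ r+.
The two rarest classes, dw h+ r and dw+ h r+, are the double crossovers. Comparing them with the parentals, only the h allele has switched, so h is the middle locus and the order is r – h – dw.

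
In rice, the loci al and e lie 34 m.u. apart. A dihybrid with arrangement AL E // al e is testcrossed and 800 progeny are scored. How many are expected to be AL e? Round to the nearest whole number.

136

A map distance of 34 m.u. corresponds to a recombination frequency of 0.340.
The F1 is AL E / al e, so AL e is a recombinant gamete class with expected frequency r/2 = 0.340/2 = 0.1700.
Expected number = 0.1700 × 800 = 136.00 ≈ 136.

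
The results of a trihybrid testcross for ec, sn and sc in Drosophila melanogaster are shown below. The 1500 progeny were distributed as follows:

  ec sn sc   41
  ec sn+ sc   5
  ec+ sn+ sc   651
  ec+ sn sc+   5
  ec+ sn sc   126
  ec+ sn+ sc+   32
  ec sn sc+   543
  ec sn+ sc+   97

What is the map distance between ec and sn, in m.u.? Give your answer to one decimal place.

The two most frequent reciprocal classes, ec sn sc+ and ec+ sn+ sc, are the parental types, so the F1 was ec sn sc+ / ec+ sn+ sc.
The two rarest classes, ec+ sn sc+ and ec sn+ sc, are the double crossovers. Comparing them with the parentals, only the ec allele has switched, so ec is the middle locus and the order is sn – ec – sc.
Crossovers in the sn–ec interval produce the single-crossover classes ec sn+ sc+ and ec+ sn sc (97 + 126 = 223) plus the double crossovers (10).
RF(sn–ec) = (223 + 10) / 1500 = 233/1500 = 0.1553 → 15.5 m.u.

15.5 m.u.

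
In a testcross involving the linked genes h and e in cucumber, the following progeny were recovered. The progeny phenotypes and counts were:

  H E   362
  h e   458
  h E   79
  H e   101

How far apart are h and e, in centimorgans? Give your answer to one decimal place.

The two most frequent classes, H E (362) and h e (458), are the parental types, so the F1 was H E / h e.
The recombinant classes are H e and h E: 101 + 79 = 180.
Recombination frequency = 180/1000 = 0.1800 ≈ 18.0%, i.e. 18.0 centimorgans.

18.0 centimorgans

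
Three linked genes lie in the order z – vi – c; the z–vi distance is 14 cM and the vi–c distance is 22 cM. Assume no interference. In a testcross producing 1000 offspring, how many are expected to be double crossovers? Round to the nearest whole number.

31

Map distances give recombination frequencies of 0.140 and 0.220 for the two intervals.
With no interference, expected double-crossover frequency = 0.140 × 0.220 = 0.03080.
Expected number = 0.03080 × 1000 = 30.80 ≈ 31.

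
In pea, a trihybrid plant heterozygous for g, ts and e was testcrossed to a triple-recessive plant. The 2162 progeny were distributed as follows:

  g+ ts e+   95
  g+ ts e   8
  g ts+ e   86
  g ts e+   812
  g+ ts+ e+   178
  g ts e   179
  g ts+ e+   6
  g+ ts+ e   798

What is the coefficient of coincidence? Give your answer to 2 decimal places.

The two most frequent reciprocal classes, g+ ts+ e and g ts e+, are the parental types, so the F1 was g+ ts+ e / g ts e+.
The two rarest classes, g+ ts e and g ts+ e+, are the double crossovers. Comparing them with the parentals, only the ts allele has switched, so ts is the middle locus and the order is e – ts – g.
e–ts: (357 + 14)/2162 = 0.1716; ts–g: (181 + 14)/2162 = 0.0902.
Expected DCO frequency = 0.1716 × 0.0902 ≈ 0.01548; observed = 14/2162 ≈ 0.00648.
Coefficient of coincidence = 0.00648/0.01548 ≈ 0.42.

0.42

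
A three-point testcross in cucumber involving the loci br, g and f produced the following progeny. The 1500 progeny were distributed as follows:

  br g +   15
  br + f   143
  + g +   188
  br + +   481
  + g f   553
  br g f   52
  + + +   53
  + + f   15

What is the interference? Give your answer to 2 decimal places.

The two most frequent reciprocal classes, br + + and + g f, are the parental types, so the F1 was br + + / + g f.
The two rarest classes, br g + and + + f, are the double crossovers. Comparing them with the parentals, only the g allele has switched, so g is the middle locus and the order is f – g – br.
f–g: (331 + 30)/1500 = 0.2407; g–br: (105 + 30)/1500 = 0.0900.
Expected DCO frequency = 0.2407 × 0.0900 ≈ 0.02166; observed = 30/1500 ≈ 0.02000.
Coefficient of coincidence = 0.02000/0.02166 ≈ 0.92; interference = 1 − 0.92 = 0.08.

0.08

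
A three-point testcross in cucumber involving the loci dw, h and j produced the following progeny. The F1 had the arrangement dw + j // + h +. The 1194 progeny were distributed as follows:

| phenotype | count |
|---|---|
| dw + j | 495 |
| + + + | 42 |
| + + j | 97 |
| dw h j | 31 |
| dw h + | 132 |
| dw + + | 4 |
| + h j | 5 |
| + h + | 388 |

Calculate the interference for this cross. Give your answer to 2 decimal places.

The two rarest classes, dw + + and + h j, are the double crossovers. Comparing them with the parentals, only the j allele has switched, so j is the middle locus and the order is dw – j – h.
dw–j: (229 + 9)/1194 = 0.1993; j–h: (73 + 9)/1194 = 0.0687.
Expected DCO frequency = 0.1993 × 0.0687 ≈ 0.01369; observed = 9/1194 ≈ 0.00754.
Coefficient of coincidence = 0.00754/0.01369 ≈ 0.55; interference = 1 − 0.55 = 0.45.

0.45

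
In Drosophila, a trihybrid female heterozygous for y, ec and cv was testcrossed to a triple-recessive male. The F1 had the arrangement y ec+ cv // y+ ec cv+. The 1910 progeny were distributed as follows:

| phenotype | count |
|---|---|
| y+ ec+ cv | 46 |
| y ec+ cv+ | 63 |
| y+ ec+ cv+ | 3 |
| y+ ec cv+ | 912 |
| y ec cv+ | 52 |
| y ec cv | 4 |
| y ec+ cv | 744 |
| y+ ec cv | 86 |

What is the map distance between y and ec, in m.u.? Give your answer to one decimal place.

The two rarest classes, y ec cv and y+ ec+ cv+, are the double crossovers. Comparing them with the parentals, only the ec allele has switched, so ec is the middle locus and the order is y – ec – cv.
Crossovers in the y–ec interval produce the single-crossover classes y+ ec+ cv and y ec cv+ (46 + 52 = 98) plus the double crossovers (7).
RF(y–ec) = (98 + 7) / 1910 = 105/1910 = 0.0550 → 5.5 m.u.

5.5 m.u.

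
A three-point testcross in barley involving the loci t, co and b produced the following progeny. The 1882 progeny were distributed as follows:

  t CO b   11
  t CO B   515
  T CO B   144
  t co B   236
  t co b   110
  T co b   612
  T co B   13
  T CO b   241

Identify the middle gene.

b

The two most frequent reciprocal classes, T co b and t CO B, are the parental types, so the F1 was T co b / t CO B.
The two rarest classes, T co B and t CO b, are the double crossovers. Comparing them with the parentals, only the b allele has switched, so b is the middle locus and the order is t – b – co.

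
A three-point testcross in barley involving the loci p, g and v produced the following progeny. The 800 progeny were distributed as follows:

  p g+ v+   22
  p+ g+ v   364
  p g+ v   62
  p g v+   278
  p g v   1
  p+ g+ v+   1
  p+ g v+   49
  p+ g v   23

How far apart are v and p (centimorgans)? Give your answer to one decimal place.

14.1 centimorgans

The two most frequent reciprocal classes, p g v+ and p+ g+ v, are the parental types, so the F1 was p g v+ / p+ g+ v.
The two rarest classes, p g v and p+ g+ v+, are the double crossovers. Comparing them with the parentals, only the v allele has switched, so v is the middle locus and the order is p – v – g.
Crossovers in the p–v interval produce the single-crossover classes p+ g v+ and p g+ v (49 + 62 = 111) plus the double crossovers (2).
RF(p–v) = (111 + 2) / 800 = 113/800 = 0.1412 → 14.1 centimorgans.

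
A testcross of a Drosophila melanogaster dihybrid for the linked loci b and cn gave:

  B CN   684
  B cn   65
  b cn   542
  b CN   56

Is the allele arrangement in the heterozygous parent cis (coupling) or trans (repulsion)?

cis

The two most frequent classes are B CN (684) and b cn (542); these are the parental (non-recombinant) types.
So the F1 carried B CN on one chromosome and b cn on the other — the recessive alleles are on the same chromosome (cis / coupling).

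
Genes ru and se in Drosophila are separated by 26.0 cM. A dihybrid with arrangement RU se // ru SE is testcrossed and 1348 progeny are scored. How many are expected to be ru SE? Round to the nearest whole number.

499

A map distance of 26.0 cM corresponds to a recombination frequency of 0.260.
The F1 is RU se / ru SE, so ru SE is a parental gamete class with expected frequency (1 − r)/2 = 0.740/2 = 0.3700.
Expected number = 0.3700 × 1348 = 498.76 ≈ 499.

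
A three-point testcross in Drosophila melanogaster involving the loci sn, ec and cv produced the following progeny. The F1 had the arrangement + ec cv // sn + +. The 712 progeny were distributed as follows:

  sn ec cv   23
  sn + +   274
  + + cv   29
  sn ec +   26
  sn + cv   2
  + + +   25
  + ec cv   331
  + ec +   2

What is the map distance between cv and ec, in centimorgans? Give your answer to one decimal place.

8.3 centimorgans

The two rarest classes, + ec + and sn + cv, are the double crossovers. Comparing them with the parentals, only the cv allele has switched, so cv is the middle locus and the order is ec – cv – sn.
Crossovers in the ec–cv interval produce the single-crossover classes + + cv and sn ec + (29 + 26 = 55) plus the double crossovers (4).
RF(ec–cv) = (55 + 4) / 712 = 59/712 = 0.0829 → 8.3 centimorgans.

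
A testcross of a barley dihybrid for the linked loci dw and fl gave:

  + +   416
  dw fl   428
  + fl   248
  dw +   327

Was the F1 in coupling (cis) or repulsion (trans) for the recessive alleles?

The two most frequent classes are + + (416) and dw fl (428); these are the parental (non-recombinant) types.
So the F1 carried + + on one chromosome and dw fl on the other — the recessive alleles are on the same chromosome (cis / coupling).

cis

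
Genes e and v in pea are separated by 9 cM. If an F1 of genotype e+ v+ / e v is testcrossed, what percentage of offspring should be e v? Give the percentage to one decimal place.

A map distance of 9 cM corresponds to a recombination frequency of 0.090.
The F1 is e+ v+ / e v, so e v is a parental gamete class with expected frequency (1 − r)/2 = 0.910/2 = 0.4550.
That is 0.4550 = 45.5% of the progeny.

45.5%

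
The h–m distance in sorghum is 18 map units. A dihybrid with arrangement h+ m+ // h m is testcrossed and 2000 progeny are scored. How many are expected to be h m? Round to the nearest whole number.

820

A map distance of 18 map units corresponds to a recombination frequency of 0.180.
The F1 is h+ m+ / h m, so h m is a parental gamete class with expected frequency (1 − r)/2 = 0.820/2 = 0.4100.
Expected number = 0.4100 × 2000 = 820.00 ≈ 820.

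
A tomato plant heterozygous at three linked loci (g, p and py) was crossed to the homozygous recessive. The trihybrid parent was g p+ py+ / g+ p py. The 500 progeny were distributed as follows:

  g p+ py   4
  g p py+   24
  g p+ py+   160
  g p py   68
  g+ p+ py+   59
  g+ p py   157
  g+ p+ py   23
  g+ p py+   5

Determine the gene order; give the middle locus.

The two rarest classes, g p+ py and g+ p py+, are the double crossovers. Comparing them with the parentals, only the py allele has switched, so py is the middle locus and the order is g – py – p.

py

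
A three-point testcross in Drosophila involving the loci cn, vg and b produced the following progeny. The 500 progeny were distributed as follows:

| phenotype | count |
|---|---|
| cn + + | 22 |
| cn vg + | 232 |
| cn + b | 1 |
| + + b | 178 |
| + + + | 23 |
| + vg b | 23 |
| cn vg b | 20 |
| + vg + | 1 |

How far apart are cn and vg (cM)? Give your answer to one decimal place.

The two most frequent reciprocal classes, cn vg + and + + b, are the parental types, so the F1 was cn vg + / + + b.
The two rarest classes, + vg + and cn + b, are the double crossovers. Comparing them with the parentals, only the cn allele has switched, so cn is the middle locus and the order is vg – cn – b.
Crossovers in the vg–cn interval produce the single-crossover classes cn + + and + vg b (22 + 23 = 45) plus the double crossovers (2).
RF(vg–cn) = (45 + 2) / 500 = 47/500 = 0.0940 → 9.4 cM.

9.4 cM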